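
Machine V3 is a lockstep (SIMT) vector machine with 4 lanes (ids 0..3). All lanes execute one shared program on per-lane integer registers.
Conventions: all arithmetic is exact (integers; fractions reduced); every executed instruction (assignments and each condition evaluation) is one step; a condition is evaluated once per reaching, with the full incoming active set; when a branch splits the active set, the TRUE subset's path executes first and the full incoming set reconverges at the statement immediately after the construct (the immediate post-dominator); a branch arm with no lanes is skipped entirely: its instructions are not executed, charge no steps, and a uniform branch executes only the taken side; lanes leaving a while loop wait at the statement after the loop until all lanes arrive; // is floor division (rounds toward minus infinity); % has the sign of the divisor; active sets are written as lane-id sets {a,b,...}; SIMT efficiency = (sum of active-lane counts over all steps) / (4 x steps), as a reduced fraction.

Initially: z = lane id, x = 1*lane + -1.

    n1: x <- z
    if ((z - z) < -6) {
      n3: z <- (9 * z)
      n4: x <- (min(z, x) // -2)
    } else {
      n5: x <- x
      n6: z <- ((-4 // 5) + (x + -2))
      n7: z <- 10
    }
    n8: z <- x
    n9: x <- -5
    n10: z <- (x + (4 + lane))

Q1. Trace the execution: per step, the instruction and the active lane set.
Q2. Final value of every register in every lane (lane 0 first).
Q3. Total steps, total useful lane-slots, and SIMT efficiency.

step 0: x <- z                       {0,1,2,3}
step 1: eval ((z - z) < -6)          {0,1,2,3}
step 2: x <- x                       {0,1,2,3}
step 3: z <- ((-4 // 5) + (x + -2))  {0,1,2,3}
step 4: z <- 10                      {0,1,2,3}
step 5: z <- x                       {0,1,2,3}
step 6: x <- -5                      {0,1,2,3}
step 7: z <- (x + (4 + lane))        {0,1,2,3}

Answer: 8 steps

z: -1,0,1,2
x: -5,-5,-5,-5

steps = 8; useful = 32; efficiency = 32/32 = 1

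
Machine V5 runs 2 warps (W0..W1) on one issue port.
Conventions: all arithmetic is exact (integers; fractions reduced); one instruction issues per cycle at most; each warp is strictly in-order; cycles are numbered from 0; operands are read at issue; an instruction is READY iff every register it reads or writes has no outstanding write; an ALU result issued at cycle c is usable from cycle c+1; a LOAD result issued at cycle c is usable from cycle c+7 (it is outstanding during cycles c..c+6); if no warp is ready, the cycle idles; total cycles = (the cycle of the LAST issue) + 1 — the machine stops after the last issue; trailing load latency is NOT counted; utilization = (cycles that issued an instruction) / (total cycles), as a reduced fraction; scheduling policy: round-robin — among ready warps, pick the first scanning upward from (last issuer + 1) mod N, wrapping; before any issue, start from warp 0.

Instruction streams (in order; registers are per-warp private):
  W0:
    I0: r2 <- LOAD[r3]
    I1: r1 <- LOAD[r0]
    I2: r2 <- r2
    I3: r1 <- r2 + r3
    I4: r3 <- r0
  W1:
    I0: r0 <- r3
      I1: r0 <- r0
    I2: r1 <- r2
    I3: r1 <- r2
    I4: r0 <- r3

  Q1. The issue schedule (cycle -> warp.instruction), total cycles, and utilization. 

cycle 0: W0.I0
cycle 1: W1.I0
cycle 2: W0.I1
cycle 3: W1.I1
cycle 4: W1.I2
cycle 5: W1.I3
cycle 6: W1.I4
cycle 7: W0.I2
cycle 8: idle
cycle 9: W0.I3
cycle 10: W0.I4

Answer: 11 cycles, utilization 10/11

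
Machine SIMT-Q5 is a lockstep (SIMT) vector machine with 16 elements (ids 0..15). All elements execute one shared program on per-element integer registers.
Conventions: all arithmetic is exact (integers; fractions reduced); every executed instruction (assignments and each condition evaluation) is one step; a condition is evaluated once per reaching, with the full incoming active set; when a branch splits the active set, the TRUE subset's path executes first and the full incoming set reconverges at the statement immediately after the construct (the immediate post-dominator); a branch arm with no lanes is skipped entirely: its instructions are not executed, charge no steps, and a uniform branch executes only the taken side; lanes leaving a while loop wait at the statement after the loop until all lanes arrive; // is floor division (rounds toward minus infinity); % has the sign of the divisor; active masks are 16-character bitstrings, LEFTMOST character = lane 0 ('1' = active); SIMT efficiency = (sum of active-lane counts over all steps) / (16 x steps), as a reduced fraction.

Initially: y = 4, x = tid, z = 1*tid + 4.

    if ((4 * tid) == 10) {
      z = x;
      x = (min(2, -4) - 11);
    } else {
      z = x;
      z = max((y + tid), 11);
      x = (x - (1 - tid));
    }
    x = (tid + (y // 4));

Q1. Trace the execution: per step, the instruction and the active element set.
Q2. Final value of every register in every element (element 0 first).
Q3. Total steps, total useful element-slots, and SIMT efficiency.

step 0: eval ((4 * tid) == 10)       1111111111111111
step 1: z <- x                       1111111111111111
step 2: z <- max((y + tid), 11)      1111111111111111
step 3: x <- (x - (1 - tid))         1111111111111111
step 4: x <- (tid + (y // 4))        1111111111111111

Answer: 5 steps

y: 4,4,4,4,4,4,4,4,4,4,4,4,4,4,4,4
x: 1,2,3,4,5,6,7,8,9,10,11,12,13,14,15,16
z: 11,11,11,11,11,11,11,11,12,13,14,15,16,17,18,19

steps = 5; useful = 80; efficiency = 80/80 = 1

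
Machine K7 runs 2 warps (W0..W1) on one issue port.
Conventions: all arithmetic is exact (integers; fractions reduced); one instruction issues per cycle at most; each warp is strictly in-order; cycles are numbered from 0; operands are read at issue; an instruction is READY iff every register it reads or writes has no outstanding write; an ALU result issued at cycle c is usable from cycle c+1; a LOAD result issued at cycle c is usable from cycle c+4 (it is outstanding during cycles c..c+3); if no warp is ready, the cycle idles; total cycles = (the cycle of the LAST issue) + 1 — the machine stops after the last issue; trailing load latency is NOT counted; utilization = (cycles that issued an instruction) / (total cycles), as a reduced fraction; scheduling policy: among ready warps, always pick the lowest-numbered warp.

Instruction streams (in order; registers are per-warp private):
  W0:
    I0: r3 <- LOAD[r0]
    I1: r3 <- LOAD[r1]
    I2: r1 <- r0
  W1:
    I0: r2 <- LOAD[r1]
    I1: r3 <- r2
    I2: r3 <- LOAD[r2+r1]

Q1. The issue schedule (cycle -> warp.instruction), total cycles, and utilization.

cycle 0: W0.I0
cycle 1: W1.I0
cycle 2: idle
cycle 3: idle
cycle 4: W0.I1
cycle 5: W0.I2
cycle 6: W1.I1
cycle 7: W1.I2

Answer: 8 cycles, utilization 3/4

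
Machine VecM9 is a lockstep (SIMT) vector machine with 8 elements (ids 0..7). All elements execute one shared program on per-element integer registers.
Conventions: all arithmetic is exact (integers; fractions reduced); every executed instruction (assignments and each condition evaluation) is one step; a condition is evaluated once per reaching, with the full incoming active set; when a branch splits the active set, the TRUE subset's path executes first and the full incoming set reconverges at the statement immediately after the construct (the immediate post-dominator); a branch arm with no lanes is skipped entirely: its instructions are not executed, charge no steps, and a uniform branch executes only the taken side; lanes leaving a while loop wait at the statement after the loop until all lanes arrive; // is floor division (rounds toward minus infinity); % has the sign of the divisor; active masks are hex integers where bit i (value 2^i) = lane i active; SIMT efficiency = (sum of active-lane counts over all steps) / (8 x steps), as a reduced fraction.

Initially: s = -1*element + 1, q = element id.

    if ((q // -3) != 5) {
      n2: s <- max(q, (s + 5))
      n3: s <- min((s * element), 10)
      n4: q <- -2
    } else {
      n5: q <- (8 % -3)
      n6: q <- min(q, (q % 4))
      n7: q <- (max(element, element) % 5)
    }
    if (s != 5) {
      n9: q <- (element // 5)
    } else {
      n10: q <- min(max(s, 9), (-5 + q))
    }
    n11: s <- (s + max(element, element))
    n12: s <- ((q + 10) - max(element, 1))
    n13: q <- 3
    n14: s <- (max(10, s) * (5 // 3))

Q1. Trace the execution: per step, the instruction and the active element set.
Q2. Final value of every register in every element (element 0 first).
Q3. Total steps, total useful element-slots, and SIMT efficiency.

step 0: eval ((q // -3) != 5)        0xff
step 1: s <- max(q, (s + 5))         0xff
step 2: s <- min((s * element), 10)  0xff
step 3: q <- -2                      0xff
step 4: eval (s != 5)                0xff
step 5: q <- (element // 5)          0xfd
step 6: q <- min(max(s, 9), (-5 + q)) 0x02
step 7: s <- (s + max(element, element)) 0xff
step 8: s <- ((q + 10) - max(element, 1)) 0xff
step 9: q <- 3                       0xff
step 10: s <- (max(10, s) * (5 // 3)) 0xff

Answer: 11 steps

s: 10,10,10,10,10,10,10,10
q: 3,3,3,3,3,3,3,3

steps = 11; useful = 80; efficiency = 80/88 = 10/11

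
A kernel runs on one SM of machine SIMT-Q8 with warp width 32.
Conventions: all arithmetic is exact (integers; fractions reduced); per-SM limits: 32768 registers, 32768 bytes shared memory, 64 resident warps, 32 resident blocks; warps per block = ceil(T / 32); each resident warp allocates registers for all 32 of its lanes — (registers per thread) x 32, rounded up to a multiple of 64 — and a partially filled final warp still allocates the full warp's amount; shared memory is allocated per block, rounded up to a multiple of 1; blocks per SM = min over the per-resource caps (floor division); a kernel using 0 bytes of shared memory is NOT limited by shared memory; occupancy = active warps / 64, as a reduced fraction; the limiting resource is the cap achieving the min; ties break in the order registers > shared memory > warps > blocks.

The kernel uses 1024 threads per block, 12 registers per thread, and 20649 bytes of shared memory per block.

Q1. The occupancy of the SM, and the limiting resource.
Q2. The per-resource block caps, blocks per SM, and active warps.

Answer: occupancy 1/2, limited by shared memory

registers: 2 blocks
shared memory: 1 block
warps: 2 blocks
blocks: 32 blocks

Answer: 1 block, 32 active warps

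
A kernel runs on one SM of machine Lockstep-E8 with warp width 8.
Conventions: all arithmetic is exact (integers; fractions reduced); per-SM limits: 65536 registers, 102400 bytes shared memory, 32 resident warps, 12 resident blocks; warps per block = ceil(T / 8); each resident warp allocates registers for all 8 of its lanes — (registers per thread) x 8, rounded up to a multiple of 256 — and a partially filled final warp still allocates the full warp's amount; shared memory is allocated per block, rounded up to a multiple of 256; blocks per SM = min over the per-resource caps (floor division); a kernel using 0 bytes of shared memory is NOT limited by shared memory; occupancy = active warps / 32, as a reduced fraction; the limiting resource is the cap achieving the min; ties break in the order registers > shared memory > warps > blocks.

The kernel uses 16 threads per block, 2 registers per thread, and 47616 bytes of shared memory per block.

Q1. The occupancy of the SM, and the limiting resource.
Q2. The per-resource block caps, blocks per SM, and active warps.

Answer: occupancy 1/8, limited by shared memory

registers: 128 blocks
shared memory: 2 blocks
warps: 16 blocks
blocks: 12 blocks

Answer: 2 blocks, 4 active warps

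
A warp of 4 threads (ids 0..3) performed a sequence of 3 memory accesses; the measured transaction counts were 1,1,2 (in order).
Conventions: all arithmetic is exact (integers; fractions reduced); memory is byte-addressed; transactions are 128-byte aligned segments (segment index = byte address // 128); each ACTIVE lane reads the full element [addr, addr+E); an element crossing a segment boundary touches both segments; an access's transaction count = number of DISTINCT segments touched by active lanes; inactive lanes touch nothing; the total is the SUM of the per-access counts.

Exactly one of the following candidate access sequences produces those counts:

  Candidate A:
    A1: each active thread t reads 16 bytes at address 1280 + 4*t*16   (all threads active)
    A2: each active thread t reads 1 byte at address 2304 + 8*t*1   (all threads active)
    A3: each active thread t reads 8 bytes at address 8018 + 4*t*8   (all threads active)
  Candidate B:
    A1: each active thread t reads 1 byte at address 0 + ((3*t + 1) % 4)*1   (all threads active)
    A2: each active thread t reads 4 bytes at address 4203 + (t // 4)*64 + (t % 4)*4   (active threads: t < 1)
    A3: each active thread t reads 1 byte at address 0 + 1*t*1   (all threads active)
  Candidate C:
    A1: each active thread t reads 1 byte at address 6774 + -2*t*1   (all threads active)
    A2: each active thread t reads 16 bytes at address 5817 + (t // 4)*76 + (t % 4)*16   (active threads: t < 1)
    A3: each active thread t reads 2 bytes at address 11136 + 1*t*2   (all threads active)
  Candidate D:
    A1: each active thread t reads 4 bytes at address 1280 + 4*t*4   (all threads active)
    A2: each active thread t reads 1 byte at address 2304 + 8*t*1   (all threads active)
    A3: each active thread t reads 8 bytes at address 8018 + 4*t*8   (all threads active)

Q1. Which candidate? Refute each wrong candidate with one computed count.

A: A1 gives 2 transactions, not 1
B: A3 gives 1 transaction, not 2
C: A3 gives 1 transaction, not 2
D: all counts match (1,1,2)

Answer: D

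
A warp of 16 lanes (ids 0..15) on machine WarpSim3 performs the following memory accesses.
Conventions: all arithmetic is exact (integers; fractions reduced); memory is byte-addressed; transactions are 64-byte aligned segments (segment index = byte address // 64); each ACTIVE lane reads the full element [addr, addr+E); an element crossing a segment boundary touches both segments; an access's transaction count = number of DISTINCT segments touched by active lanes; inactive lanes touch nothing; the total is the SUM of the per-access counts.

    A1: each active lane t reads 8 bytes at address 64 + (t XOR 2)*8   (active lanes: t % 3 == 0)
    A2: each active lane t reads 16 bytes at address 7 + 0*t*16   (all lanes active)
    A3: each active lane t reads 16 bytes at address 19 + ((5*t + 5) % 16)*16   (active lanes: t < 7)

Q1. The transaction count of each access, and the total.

A1: 2 transactions
A2: 1 transaction
A3: 4 transactions

Answer: 2,1,4; total 7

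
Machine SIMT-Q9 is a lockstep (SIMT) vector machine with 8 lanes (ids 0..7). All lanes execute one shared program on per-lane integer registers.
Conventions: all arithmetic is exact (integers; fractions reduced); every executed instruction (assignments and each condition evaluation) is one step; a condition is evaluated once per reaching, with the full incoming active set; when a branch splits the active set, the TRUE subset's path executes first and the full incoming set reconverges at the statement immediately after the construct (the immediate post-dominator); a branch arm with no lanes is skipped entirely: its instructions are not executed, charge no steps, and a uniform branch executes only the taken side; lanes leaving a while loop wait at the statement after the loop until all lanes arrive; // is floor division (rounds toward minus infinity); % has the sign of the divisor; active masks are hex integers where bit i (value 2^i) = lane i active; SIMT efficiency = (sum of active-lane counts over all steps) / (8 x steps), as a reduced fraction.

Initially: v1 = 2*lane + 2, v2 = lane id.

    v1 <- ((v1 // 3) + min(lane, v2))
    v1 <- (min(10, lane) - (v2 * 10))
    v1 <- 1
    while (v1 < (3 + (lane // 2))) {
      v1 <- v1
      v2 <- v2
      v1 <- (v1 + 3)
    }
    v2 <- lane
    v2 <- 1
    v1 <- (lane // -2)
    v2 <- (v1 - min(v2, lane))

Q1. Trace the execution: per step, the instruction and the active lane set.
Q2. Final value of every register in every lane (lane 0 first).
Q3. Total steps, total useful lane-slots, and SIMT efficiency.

step 0: v1 <- ((v1 // 3) + min(lane, v2)) 0xff
step 1: v1 <- (min(10, lane) - (v2 * 10)) 0xff
step 2: v1 <- 1                      0xff
step 3: eval (v1 < (3 + (lane // 2))) 0xff
step 4: v1 <- v1                     0xff
step 5: v2 <- v2                     0xff
step 6: v1 <- (v1 + 3)               0xff
step 7: eval (v1 < (3 + (lane // 2))) 0xff
step 8: v1 <- v1                     0xf0
step 9: v2 <- v2                     0xf0
step 10: v1 <- (v1 + 3)               0xf0
step 11: eval (v1 < (3 + (lane // 2))) 0xf0
step 12: v2 <- lane                   0xff
step 13: v2 <- 1                      0xff
step 14: v1 <- (lane // -2)           0xff
step 15: v2 <- (v1 - min(v2, lane))   0xff

Answer: 16 steps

v1: 0,-1,-1,-2,-2,-3,-3,-4
v2: 0,-2,-2,-3,-3,-4,-4,-5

steps = 16; useful = 112; efficiency = 112/128 = 7/8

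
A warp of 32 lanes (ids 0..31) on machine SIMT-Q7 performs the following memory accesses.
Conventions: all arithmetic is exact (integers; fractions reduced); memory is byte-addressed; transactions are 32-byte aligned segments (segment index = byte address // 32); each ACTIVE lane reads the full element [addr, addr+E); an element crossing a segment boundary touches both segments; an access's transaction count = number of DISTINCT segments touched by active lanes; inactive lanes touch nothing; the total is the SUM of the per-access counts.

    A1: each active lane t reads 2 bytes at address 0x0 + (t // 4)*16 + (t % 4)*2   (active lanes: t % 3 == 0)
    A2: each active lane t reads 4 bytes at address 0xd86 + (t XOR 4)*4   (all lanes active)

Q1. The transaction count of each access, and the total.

A1: 4 transactions
A2: 5 transactions

Answer: 4,5; total 9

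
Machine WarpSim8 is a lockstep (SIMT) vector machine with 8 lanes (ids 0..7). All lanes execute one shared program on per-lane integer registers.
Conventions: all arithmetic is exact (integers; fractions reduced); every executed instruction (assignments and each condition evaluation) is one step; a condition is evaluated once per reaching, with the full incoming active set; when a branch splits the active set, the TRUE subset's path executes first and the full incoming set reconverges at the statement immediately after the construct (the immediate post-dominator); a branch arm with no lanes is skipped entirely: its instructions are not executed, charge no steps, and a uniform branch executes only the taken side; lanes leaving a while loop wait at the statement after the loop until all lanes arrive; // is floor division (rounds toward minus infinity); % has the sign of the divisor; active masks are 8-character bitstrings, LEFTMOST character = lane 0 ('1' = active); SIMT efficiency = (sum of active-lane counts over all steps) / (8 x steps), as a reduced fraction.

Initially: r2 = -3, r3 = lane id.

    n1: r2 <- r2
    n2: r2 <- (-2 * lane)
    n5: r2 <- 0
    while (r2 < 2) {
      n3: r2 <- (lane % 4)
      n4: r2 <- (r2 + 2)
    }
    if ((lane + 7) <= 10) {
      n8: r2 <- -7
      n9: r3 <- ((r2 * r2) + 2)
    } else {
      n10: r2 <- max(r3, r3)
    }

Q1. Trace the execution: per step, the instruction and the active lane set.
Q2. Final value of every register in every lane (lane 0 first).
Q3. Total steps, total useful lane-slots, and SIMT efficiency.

step 0: r2 <- r2                     11111111
step 1: r2 <- (-2 * lane)            11111111
step 2: r2 <- 0                      11111111
step 3: eval (r2 < 2)                11111111
step 4: r2 <- (lane % 4)             11111111
step 5: r2 <- (r2 + 2)               11111111
step 6: eval (r2 < 2)                11111111
step 7: eval ((lane + 7) <= 10)      11111111
step 8: r2 <- -7                     11110000
step 9: r3 <- ((r2 * r2) + 2)        11110000
step 10: r2 <- max(r3, r3)            00001111

Answer: 11 steps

r2: -7,-7,-7,-7,4,5,6,7
r3: 51,51,51,51,4,5,6,7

steps = 11; useful = 76; efficiency = 76/88 = 19/22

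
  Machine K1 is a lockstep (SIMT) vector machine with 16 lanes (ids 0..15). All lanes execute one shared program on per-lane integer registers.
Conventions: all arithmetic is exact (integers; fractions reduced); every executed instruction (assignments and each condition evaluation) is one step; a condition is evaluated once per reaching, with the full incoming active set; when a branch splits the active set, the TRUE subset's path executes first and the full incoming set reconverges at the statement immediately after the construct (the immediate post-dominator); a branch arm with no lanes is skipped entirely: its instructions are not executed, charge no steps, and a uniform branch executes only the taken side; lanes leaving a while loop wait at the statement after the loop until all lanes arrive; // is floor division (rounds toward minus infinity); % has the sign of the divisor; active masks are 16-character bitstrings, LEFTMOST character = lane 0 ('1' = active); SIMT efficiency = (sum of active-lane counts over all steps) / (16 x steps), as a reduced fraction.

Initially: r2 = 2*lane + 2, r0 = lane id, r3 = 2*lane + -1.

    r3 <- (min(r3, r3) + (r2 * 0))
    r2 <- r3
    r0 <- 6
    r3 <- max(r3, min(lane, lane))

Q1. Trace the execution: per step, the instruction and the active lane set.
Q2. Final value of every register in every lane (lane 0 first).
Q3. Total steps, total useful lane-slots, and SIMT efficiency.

step 0: r3 <- (min(r3, r3) + (r2 * 0)) 1111111111111111
step 1: r2 <- r3                     1111111111111111
step 2: r0 <- 6                      1111111111111111
step 3: r3 <- max(r3, min(lane, lane)) 1111111111111111

Answer: 4 steps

r2: -1,1,3,5,7,9,11,13,15,17,19,21,23,25,27,29
r0: 6,6,6,6,6,6,6,6,6,6,6,6,6,6,6,6
r3: 0,1,3,5,7,9,11,13,15,17,19,21,23,25,27,29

steps = 4; useful = 64; efficiency = 64/64 = 1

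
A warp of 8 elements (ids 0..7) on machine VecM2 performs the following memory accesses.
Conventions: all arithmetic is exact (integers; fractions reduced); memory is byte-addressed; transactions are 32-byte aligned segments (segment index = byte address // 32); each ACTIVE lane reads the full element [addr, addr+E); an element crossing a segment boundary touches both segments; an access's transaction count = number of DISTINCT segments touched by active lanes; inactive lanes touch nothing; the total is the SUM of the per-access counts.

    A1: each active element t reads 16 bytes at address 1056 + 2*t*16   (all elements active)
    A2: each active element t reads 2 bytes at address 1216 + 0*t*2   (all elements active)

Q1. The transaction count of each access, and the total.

A1: 8 transactions
A2: 1 transaction

Answer: 8,1; total 9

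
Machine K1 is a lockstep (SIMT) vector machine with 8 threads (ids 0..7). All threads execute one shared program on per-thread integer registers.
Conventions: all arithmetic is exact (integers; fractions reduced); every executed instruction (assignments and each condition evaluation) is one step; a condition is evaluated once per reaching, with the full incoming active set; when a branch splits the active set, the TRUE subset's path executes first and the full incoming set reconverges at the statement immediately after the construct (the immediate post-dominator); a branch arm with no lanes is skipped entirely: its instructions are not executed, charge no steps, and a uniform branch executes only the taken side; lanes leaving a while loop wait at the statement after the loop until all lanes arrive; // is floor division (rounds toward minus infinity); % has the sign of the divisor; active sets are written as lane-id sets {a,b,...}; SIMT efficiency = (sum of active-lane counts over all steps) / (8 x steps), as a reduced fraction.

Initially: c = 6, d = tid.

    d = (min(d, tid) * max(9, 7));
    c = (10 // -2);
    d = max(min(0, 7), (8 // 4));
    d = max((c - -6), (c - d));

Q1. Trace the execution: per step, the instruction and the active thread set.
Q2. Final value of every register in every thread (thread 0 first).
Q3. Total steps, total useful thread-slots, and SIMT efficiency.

step 0: d <- (min(d, tid) * max(9, 7)) {0,1,2,3,4,5,6,7}
step 1: c <- (10 // -2)              {0,1,2,3,4,5,6,7}
step 2: d <- max(min(0, 7), (8 // 4)) {0,1,2,3,4,5,6,7}
step 3: d <- max((c - -6), (c - d))  {0,1,2,3,4,5,6,7}

Answer: 4 steps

c: -5,-5,-5,-5,-5,-5,-5,-5
d: 1,1,1,1,1,1,1,1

steps = 4; useful = 32; efficiency = 32/32 = 1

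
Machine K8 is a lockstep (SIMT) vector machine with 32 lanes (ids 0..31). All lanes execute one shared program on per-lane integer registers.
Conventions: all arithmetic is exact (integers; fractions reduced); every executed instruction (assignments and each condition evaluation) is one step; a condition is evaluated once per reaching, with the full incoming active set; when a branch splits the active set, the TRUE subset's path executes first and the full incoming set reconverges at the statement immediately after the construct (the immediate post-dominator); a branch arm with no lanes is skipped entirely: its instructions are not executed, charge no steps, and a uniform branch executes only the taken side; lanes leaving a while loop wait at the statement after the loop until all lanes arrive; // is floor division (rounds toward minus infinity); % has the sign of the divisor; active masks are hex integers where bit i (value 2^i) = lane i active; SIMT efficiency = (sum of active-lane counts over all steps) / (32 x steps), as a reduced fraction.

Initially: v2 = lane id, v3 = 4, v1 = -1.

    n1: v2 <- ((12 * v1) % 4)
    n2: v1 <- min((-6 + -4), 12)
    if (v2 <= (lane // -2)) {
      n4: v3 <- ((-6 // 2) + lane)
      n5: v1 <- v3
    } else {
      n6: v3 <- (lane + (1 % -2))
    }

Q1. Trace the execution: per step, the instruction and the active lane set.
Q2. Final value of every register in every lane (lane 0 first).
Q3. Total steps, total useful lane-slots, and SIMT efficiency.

step 0: v2 <- ((12 * v1) % 4)        0xffffffff
step 1: v1 <- min((-6 + -4), 12)     0xffffffff
step 2: eval (v2 <= (lane // -2))    0xffffffff
step 3: v3 <- ((-6 // 2) + lane)     0x00000001
step 4: v1 <- v3                     0x00000001
step 5: v3 <- (lane + (1 % -2))      0xfffffffe

Answer: 6 steps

v2: 0,0,0,0,0,0,0,0,0,0,0,0,0,0,0,0,0,0,0,0,0,0,0,0,0,0,0,0,0,0,0,0
v3: -3,0,1,2,3,4,5,6,7,8,9,10,11,12,13,14,15,16,17,18,19,20,21,22,23,24,25,26,27,28,29,30
v1: -3,-10,-10,-10,-10,-10,-10,-10,-10,-10,-10,-10,-10,-10,-10,-10,-10,-10,-10,-10,-10,-10,-10,-10,-10,-10,-10,-10,-10,-10,-10,-10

steps = 6; useful = 129; efficiency = 129/192 = 43/64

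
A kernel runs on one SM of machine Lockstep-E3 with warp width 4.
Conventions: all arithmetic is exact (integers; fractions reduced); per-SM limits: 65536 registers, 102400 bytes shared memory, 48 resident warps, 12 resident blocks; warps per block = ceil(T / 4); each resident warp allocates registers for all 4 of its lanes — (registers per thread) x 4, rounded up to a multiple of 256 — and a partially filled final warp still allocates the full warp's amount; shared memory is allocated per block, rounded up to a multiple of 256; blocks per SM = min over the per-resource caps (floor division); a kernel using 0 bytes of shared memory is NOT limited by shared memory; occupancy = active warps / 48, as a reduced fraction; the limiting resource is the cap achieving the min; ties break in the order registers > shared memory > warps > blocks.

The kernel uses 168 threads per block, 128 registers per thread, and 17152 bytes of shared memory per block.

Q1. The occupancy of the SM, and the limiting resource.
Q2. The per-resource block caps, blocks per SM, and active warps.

Answer: occupancy 7/8, limited by warps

registers: 3 blocks
shared memory: 5 blocks
warps: 1 block
blocks: 12 blocks

Answer: 1 block, 42 active warps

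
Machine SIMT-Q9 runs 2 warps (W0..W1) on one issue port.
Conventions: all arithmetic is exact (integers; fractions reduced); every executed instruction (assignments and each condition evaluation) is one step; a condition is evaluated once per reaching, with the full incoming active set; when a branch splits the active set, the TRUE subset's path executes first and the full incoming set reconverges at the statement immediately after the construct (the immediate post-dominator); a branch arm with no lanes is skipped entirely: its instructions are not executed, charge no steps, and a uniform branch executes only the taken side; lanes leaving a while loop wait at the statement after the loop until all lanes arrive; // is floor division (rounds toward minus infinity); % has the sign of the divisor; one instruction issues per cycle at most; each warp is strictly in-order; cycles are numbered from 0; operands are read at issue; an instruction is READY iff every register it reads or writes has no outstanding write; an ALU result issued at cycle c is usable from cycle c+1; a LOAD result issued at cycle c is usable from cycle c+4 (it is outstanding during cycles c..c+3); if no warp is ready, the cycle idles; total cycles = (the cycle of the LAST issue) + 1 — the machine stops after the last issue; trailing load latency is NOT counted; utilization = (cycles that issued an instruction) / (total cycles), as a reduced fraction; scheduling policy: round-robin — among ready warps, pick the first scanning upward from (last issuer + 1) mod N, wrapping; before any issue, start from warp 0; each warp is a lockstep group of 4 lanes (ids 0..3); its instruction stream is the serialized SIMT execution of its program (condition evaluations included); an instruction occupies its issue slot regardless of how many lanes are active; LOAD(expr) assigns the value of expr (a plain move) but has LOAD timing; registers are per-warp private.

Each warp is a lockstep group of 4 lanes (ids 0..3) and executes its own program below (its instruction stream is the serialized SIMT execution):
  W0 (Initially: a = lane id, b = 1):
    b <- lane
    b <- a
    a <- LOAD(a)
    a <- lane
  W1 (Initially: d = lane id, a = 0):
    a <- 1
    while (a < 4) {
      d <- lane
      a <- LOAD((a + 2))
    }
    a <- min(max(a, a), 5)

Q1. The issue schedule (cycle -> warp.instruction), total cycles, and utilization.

cycle 0: W0.I0
cycle 1: W1.I0
cycle 2: W0.I1
cycle 3: W1.I1
cycle 4: W0.I2
cycle 5: W1.I2
cycle 6: W1.I3
cycle 7: idle
cycle 8: W0.I3
cycle 9: idle
cycle 10: W1.I4
cycle 11: W1.I5
cycle 12: W1.I6
cycle 13: idle
cycle 14: idle
cycle 15: idle
cycle 16: W1.I7
cycle 17: W1.I8

Answer: 18 cycles, utilization 13/18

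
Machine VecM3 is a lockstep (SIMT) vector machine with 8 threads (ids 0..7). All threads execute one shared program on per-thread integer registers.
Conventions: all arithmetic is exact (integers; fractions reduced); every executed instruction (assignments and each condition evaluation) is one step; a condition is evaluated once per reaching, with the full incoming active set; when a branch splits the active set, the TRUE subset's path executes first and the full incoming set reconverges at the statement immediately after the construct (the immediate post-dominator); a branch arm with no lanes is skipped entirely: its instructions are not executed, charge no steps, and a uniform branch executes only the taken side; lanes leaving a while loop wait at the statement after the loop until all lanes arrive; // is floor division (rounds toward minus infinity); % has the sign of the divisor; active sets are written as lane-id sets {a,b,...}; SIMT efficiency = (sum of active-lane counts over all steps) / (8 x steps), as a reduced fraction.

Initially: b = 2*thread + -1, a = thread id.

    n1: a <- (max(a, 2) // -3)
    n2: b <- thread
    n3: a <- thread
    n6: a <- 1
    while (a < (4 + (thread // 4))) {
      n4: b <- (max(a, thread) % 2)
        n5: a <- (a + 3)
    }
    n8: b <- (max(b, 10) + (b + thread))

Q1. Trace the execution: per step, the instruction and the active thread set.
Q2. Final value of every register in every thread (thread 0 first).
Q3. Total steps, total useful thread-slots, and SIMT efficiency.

step 0: a <- (max(a, 2) // -3)       {0,1,2,3,4,5,6,7}
step 1: b <- thread                  {0,1,2,3,4,5,6,7}
step 2: a <- thread                  {0,1,2,3,4,5,6,7}
step 3: a <- 1                       {0,1,2,3,4,5,6,7}
step 4: eval (a < (4 + (thread // 4))) {0,1,2,3,4,5,6,7}
step 5: b <- (max(a, thread) % 2)    {0,1,2,3,4,5,6,7}
step 6: a <- (a + 3)                 {0,1,2,3,4,5,6,7}
step 7: eval (a < (4 + (thread // 4))) {0,1,2,3,4,5,6,7}
step 8: b <- (max(a, thread) % 2)    {4,5,6,7}
step 9: a <- (a + 3)                 {4,5,6,7}
step 10: eval (a < (4 + (thread // 4))) {4,5,6,7}
step 11: b <- (max(b, 10) + (b + thread)) {0,1,2,3,4,5,6,7}

Answer: 12 steps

b: 11,12,12,14,14,16,16,18
a: 4,4,4,4,7,7,7,7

steps = 12; useful = 84; efficiency = 84/96 = 7/8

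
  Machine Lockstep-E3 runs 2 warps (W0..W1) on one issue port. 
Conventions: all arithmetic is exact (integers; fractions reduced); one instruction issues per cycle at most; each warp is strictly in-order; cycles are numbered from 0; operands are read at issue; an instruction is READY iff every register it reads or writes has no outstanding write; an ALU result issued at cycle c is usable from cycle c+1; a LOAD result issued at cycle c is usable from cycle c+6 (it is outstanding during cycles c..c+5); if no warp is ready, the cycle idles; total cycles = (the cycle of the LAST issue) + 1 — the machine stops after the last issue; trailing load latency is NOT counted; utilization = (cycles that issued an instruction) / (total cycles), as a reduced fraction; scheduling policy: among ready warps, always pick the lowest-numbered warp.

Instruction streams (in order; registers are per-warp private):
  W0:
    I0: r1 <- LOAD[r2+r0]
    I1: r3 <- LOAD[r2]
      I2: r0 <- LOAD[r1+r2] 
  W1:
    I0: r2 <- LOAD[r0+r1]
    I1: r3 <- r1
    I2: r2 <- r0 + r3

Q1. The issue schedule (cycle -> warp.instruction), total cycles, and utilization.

cycle 0: W0.I0
cycle 1: W0.I1
cycle 2: W1.I0
cycle 3: W1.I1
cycle 4: idle
cycle 5: idle
cycle 6: W0.I2
cycle 7: idle
cycle 8: W1.I2

Answer: 9 cycles, utilization 2/3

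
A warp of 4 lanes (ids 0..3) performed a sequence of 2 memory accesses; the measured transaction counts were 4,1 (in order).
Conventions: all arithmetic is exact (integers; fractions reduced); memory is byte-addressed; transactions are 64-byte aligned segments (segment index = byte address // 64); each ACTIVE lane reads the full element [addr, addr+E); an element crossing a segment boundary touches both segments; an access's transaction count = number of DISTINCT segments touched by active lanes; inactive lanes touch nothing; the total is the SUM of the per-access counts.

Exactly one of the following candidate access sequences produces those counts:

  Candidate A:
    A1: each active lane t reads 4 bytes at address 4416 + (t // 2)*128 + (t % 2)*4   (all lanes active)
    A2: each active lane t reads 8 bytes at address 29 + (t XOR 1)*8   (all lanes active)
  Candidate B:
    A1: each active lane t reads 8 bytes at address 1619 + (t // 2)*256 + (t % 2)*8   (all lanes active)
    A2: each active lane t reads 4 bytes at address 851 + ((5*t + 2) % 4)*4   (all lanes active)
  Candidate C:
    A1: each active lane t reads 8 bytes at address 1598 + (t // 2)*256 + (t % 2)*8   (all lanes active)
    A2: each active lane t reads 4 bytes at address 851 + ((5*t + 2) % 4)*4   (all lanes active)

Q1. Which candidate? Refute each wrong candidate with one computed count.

A: A1 gives 2 transactions, not 4
B: A1 gives 2 transactions, not 4
C: all counts match (4,1)

Answer: C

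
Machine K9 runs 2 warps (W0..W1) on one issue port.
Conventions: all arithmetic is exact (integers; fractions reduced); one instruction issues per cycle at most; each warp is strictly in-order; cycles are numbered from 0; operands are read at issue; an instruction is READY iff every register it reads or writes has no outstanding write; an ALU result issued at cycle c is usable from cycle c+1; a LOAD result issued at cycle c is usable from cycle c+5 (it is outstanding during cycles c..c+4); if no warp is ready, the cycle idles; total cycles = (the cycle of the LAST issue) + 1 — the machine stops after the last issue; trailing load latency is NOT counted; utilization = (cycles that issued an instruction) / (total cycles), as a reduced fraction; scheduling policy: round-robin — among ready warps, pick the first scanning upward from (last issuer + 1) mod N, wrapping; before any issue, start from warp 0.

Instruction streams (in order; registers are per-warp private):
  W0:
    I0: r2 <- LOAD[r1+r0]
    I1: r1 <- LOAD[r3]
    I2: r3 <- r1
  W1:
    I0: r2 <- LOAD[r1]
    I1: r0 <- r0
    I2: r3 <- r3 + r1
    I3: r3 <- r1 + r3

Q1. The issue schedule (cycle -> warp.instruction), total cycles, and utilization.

cycle 0: W0.I0
cycle 1: W1.I0
cycle 2: W0.I1
cycle 3: W1.I1
cycle 4: W1.I2
cycle 5: W1.I3
cycle 6: idle
cycle 7: W0.I2

Answer: 8 cycles, utilization 7/8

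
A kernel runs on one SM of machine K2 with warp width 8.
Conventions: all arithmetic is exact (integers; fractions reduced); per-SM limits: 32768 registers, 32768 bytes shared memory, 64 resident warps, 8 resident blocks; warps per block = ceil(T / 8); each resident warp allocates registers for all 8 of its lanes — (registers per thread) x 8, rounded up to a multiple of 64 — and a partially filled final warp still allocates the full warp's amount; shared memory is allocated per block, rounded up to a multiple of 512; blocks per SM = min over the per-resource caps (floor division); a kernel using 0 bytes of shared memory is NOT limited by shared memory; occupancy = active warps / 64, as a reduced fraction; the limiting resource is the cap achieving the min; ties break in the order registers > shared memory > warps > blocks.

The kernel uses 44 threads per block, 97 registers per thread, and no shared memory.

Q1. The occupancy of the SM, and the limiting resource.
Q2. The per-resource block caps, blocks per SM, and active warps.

Answer: occupancy 9/16, limited by registers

registers: 6 blocks
shared memory: no limit (kernel uses none)
warps: 10 blocks
blocks: 8 blocks

Answer: 6 blocks, 36 active warps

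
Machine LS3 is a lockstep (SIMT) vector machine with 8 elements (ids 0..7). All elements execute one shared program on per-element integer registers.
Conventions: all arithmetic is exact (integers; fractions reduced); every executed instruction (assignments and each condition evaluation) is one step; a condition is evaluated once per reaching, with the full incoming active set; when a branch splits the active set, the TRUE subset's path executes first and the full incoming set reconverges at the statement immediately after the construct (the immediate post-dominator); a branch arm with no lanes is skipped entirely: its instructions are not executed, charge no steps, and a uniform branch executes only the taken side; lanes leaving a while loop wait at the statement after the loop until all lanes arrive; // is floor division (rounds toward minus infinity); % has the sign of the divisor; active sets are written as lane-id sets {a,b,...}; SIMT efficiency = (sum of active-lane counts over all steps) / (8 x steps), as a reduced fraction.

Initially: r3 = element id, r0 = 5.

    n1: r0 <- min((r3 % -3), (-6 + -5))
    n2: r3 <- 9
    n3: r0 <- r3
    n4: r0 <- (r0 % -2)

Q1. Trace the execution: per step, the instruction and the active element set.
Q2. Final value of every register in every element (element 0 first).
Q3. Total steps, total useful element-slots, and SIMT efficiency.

step 0: r0 <- min((r3 % -3), (-6 + -5)) {0,1,2,3,4,5,6,7}
step 1: r3 <- 9                      {0,1,2,3,4,5,6,7}
step 2: r0 <- r3                     {0,1,2,3,4,5,6,7}
step 3: r0 <- (r0 % -2)              {0,1,2,3,4,5,6,7}

Answer: 4 steps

r3: 9,9,9,9,9,9,9,9
r0: -1,-1,-1,-1,-1,-1,-1,-1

steps = 4; useful = 32; efficiency = 32/32 = 1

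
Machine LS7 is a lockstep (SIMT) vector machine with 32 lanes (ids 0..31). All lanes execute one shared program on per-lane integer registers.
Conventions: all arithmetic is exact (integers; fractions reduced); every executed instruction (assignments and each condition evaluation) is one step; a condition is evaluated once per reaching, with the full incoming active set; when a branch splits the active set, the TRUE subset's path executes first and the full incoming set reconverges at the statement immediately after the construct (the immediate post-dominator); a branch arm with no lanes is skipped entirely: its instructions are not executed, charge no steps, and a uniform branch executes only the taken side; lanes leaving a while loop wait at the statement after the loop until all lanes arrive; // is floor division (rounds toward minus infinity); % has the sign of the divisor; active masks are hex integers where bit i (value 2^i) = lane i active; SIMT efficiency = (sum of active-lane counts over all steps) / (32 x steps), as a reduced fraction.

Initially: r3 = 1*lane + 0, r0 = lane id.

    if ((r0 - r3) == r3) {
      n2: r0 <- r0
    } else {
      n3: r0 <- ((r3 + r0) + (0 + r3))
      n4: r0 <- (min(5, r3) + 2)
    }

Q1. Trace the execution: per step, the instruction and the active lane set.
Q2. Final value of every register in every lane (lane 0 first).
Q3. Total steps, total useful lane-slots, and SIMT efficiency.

step 0: eval ((r0 - r3) == r3)       0xffffffff
step 1: r0 <- r0                     0x00000001
step 2: r0 <- ((r3 + r0) + (0 + r3)) 0xfffffffe
step 3: r0 <- (min(5, r3) + 2)       0xfffffffe

Answer: 4 steps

r3: 0,1,2,3,4,5,6,7,8,9,10,11,12,13,14,15,16,17,18,19,20,21,22,23,24,25,26,27,28,29,30,31
r0: 0,3,4,5,6,7,7,7,7,7,7,7,7,7,7,7,7,7,7,7,7,7,7,7,7,7,7,7,7,7,7,7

steps = 4; useful = 95; efficiency = 95/128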